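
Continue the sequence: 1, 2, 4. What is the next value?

Ratios: 2 / 1 = 2.0
This is a geometric sequence with common ratio r = 2.
Next term = 4 * 2 = 8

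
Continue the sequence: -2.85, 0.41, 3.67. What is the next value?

Differences: 0.41 - -2.85 = 3.26
This is an arithmetic sequence with common difference d = 3.26.
Next term = 3.67 + 3.26 = 6.93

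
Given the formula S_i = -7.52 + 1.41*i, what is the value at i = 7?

S_7 = -7.52 + 1.41*7 = -7.52 + 9.87 = 2.35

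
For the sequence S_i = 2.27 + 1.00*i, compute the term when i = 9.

S_9 = 2.27 + 1.0*9 = 2.27 + 9.0 = 11.27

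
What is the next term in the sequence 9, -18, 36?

Ratios: -18 / 9 = -2.0
This is a geometric sequence with common ratio r = -2.
Next term = 36 * -2 = -72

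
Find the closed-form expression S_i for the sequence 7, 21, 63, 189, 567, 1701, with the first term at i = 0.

Check ratios: 21 / 7 = 3.0
Common ratio r = 3.
First term a = 7.
Formula: S_i = 7 * 3^i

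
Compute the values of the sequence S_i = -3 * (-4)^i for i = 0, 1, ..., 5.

This is a geometric sequence.
i=0: S_0 = -3 * (-4)^0 = -3
i=1: S_1 = -3 * (-4)^1 = 12
i=2: S_2 = -3 * (-4)^2 = -48
i=3: S_3 = -3 * (-4)^3 = 192
i=4: S_4 = -3 * (-4)^4 = -768
i=5: S_5 = -3 * (-4)^5 = 3072
The first 6 terms are: [-3, 12, -48, 192, -768, 3072]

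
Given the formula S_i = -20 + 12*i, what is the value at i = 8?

S_8 = -20 + 12*8 = -20 + 96 = 76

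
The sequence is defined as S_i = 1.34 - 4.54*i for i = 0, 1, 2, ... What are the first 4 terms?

This is an arithmetic sequence.
i=0: S_0 = 1.34 + -4.54*0 = 1.34
i=1: S_1 = 1.34 + -4.54*1 = -3.2
i=2: S_2 = 1.34 + -4.54*2 = -7.74
i=3: S_3 = 1.34 + -4.54*3 = -12.28
The first 4 terms are: [1.34, -3.2, -7.74, -12.28]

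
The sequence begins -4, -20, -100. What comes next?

Ratios: -20 / -4 = 5.0
This is a geometric sequence with common ratio r = 5.
Next term = -100 * 5 = -500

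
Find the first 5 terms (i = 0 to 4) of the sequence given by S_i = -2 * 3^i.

This is a geometric sequence.
i=0: S_0 = -2 * 3^0 = -2
i=1: S_1 = -2 * 3^1 = -6
i=2: S_2 = -2 * 3^2 = -18
i=3: S_3 = -2 * 3^3 = -54
i=4: S_4 = -2 * 3^4 = -162
The first 5 terms are: [-2, -6, -18, -54, -162]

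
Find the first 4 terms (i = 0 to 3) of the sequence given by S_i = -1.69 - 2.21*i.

This is an arithmetic sequence.
i=0: S_0 = -1.69 + -2.21*0 = -1.69
i=1: S_1 = -1.69 + -2.21*1 = -3.9
i=2: S_2 = -1.69 + -2.21*2 = -6.11
i=3: S_3 = -1.69 + -2.21*3 = -8.32
The first 4 terms are: [-1.69, -3.9, -6.11, -8.32]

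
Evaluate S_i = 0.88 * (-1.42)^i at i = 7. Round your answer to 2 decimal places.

S_7 = 0.88 * (-1.42)^7 ≈ 0.88 * -11.6418 ≈ -10.24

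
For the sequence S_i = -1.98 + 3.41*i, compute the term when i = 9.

S_9 = -1.98 + 3.41*9 = -1.98 + 30.69 = 28.71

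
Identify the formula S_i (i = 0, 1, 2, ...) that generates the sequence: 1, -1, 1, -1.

Check ratios: -1 / 1 = -1.0
Common ratio r = -1.
First term a = 1.
Formula: S_i = 1 * (-1)^i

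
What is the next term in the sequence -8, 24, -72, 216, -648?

Ratios: 24 / -8 = -3.0
This is a geometric sequence with common ratio r = -3.
Next term = -648 * -3 = 1944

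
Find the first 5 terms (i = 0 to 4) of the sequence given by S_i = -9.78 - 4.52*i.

This is an arithmetic sequence.
i=0: S_0 = -9.78 + -4.52*0 = -9.78
i=1: S_1 = -9.78 + -4.52*1 = -14.3
i=2: S_2 = -9.78 + -4.52*2 = -18.82
i=3: S_3 = -9.78 + -4.52*3 = -23.34
i=4: S_4 = -9.78 + -4.52*4 = -27.86
The first 5 terms are: [-9.78, -14.3, -18.82, -23.34, -27.86]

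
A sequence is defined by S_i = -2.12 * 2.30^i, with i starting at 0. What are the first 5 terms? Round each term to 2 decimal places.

This is a geometric sequence.
i=0: S_0 = -2.12 * 2.3^0 = -2.12
i=1: S_1 = -2.12 * 2.3^1 ≈ -4.88
i=2: S_2 = -2.12 * 2.3^2 ≈ -11.21
i=3: S_3 = -2.12 * 2.3^3 ≈ -25.79
i=4: S_4 = -2.12 * 2.3^4 ≈ -59.33
The first 5 terms are: [-2.12, -4.88, -11.21, -25.79, -59.33]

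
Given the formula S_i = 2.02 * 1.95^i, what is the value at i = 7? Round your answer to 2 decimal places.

S_7 = 2.02 * 1.95^7 ≈ 2.02 * 107.2117 ≈ 216.57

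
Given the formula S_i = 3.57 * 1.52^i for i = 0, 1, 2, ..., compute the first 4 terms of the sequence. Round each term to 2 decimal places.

This is a geometric sequence.
i=0: S_0 = 3.57 * 1.52^0 = 3.57
i=1: S_1 = 3.57 * 1.52^1 ≈ 5.43
i=2: S_2 = 3.57 * 1.52^2 ≈ 8.25
i=3: S_3 = 3.57 * 1.52^3 ≈ 12.54
The first 4 terms are: [3.57, 5.43, 8.25, 12.54]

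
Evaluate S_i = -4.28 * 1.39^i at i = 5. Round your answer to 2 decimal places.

S_5 = -4.28 * 1.39^5 ≈ -4.28 * 5.1889 ≈ -22.21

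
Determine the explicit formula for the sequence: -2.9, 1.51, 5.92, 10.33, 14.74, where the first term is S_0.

Check differences: 1.51 - -2.9 = 4.41
5.92 - 1.51 = 4.41
Common difference d = 4.41.
First term a = -2.9.
Formula: S_i = -2.90 + 4.41*i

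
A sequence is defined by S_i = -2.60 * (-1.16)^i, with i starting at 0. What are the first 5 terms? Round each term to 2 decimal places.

This is a geometric sequence.
i=0: S_0 = -2.6 * (-1.16)^0 = -2.6
i=1: S_1 = -2.6 * (-1.16)^1 ≈ 3.02
i=2: S_2 = -2.6 * (-1.16)^2 ≈ -3.5
i=3: S_3 = -2.6 * (-1.16)^3 ≈ 4.06
i=4: S_4 = -2.6 * (-1.16)^4 ≈ -4.71
The first 5 terms are: [-2.6, 3.02, -3.5, 4.06, -4.71]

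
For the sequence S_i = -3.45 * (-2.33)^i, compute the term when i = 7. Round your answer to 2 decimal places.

S_7 = -3.45 * (-2.33)^7 ≈ -3.45 * -372.8133 ≈ 1286.21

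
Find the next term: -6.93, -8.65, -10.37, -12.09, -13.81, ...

Differences: -8.65 - -6.93 = -1.72
This is an arithmetic sequence with common difference d = -1.72.
Next term = -13.81 + -1.72 = -15.53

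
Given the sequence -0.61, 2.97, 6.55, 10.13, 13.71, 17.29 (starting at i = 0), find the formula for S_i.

Check differences: 2.97 - -0.61 = 3.58
6.55 - 2.97 = 3.58
Common difference d = 3.58.
First term a = -0.61.
Formula: S_i = -0.61 + 3.58*i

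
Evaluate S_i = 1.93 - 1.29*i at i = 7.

S_7 = 1.93 + -1.29*7 = 1.93 + -9.03 = -7.1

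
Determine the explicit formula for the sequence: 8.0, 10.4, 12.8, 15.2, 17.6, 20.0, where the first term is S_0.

Check differences: 10.4 - 8.0 = 2.4
12.8 - 10.4 = 2.4
Common difference d = 2.4.
First term a = 8.0.
Formula: S_i = 8.00 + 2.40*i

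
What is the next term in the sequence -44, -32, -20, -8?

Differences: -32 - -44 = 12
This is an arithmetic sequence with common difference d = 12.
Next term = -8 + 12 = 4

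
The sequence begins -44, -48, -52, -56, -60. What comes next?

Differences: -48 - -44 = -4
This is an arithmetic sequence with common difference d = -4.
Next term = -60 + -4 = -64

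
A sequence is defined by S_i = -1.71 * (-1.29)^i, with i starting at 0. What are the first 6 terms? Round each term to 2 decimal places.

This is a geometric sequence.
i=0: S_0 = -1.71 * (-1.29)^0 = -1.71
i=1: S_1 = -1.71 * (-1.29)^1 ≈ 2.21
i=2: S_2 = -1.71 * (-1.29)^2 ≈ -2.85
i=3: S_3 = -1.71 * (-1.29)^3 ≈ 3.67
i=4: S_4 = -1.71 * (-1.29)^4 ≈ -4.74
i=5: S_5 = -1.71 * (-1.29)^5 ≈ 6.11
The first 6 terms are: [-1.71, 2.21, -2.85, 3.67, -4.74, 6.11]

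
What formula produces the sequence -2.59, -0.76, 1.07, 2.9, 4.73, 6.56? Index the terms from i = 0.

Check differences: -0.76 - -2.59 = 1.83
1.07 - -0.76 = 1.83
Common difference d = 1.83.
First term a = -2.59.
Formula: S_i = -2.59 + 1.83*i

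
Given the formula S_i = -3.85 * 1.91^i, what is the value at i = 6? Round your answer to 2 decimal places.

S_6 = -3.85 * 1.91^6 ≈ -3.85 * 48.5512 ≈ -186.92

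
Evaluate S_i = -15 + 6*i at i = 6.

S_6 = -15 + 6*6 = -15 + 36 = 21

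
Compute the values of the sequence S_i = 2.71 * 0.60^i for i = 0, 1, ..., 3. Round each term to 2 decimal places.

This is a geometric sequence.
i=0: S_0 = 2.71 * 0.6^0 = 2.71
i=1: S_1 = 2.71 * 0.6^1 ≈ 1.63
i=2: S_2 = 2.71 * 0.6^2 ≈ 0.98
i=3: S_3 = 2.71 * 0.6^3 ≈ 0.59
The first 4 terms are: [2.71, 1.63, 0.98, 0.59]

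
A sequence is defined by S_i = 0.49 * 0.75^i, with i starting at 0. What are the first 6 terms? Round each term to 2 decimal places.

This is a geometric sequence.
i=0: S_0 = 0.49 * 0.75^0 = 0.49
i=1: S_1 = 0.49 * 0.75^1 ≈ 0.37
i=2: S_2 = 0.49 * 0.75^2 ≈ 0.28
i=3: S_3 = 0.49 * 0.75^3 ≈ 0.21
i=4: S_4 = 0.49 * 0.75^4 ≈ 0.16
i=5: S_5 = 0.49 * 0.75^5 ≈ 0.12
The first 6 terms are: [0.49, 0.37, 0.28, 0.21, 0.16, 0.12]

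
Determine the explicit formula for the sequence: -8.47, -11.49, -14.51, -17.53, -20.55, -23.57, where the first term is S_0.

Check differences: -11.49 - -8.47 = -3.02
-14.51 - -11.49 = -3.02
Common difference d = -3.02.
First term a = -8.47.
Formula: S_i = -8.47 - 3.02*i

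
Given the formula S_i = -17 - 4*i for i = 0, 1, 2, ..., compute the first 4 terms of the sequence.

This is an arithmetic sequence.
i=0: S_0 = -17 + -4*0 = -17
i=1: S_1 = -17 + -4*1 = -21
i=2: S_2 = -17 + -4*2 = -25
i=3: S_3 = -17 + -4*3 = -29
The first 4 terms are: [-17, -21, -25, -29]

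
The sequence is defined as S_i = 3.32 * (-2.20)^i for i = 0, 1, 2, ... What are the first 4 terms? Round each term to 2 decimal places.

This is a geometric sequence.
i=0: S_0 = 3.32 * (-2.2)^0 = 3.32
i=1: S_1 = 3.32 * (-2.2)^1 ≈ -7.3
i=2: S_2 = 3.32 * (-2.2)^2 ≈ 16.07
i=3: S_3 = 3.32 * (-2.2)^3 ≈ -35.35
The first 4 terms are: [3.32, -7.3, 16.07, -35.35]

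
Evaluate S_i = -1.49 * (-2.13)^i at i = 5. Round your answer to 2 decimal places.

S_5 = -1.49 * (-2.13)^5 ≈ -1.49 * -43.8428 ≈ 65.33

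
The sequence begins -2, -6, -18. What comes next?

Ratios: -6 / -2 = 3.0
This is a geometric sequence with common ratio r = 3.
Next term = -18 * 3 = -54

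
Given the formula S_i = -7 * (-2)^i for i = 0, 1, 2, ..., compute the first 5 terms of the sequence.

This is a geometric sequence.
i=0: S_0 = -7 * (-2)^0 = -7
i=1: S_1 = -7 * (-2)^1 = 14
i=2: S_2 = -7 * (-2)^2 = -28
i=3: S_3 = -7 * (-2)^3 = 56
i=4: S_4 = -7 * (-2)^4 = -112
The first 5 terms are: [-7, 14, -28, 56, -112]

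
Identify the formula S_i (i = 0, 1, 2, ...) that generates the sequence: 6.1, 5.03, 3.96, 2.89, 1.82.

Check differences: 5.03 - 6.1 = -1.07
3.96 - 5.03 = -1.07
Common difference d = -1.07.
First term a = 6.1.
Formula: S_i = 6.10 - 1.07*i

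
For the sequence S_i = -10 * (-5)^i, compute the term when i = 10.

S_10 = -10 * (-5)^10 = -10 * 9765625 = -97656250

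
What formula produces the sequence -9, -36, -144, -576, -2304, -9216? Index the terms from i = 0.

Check ratios: -36 / -9 = 4.0
Common ratio r = 4.
First term a = -9.
Formula: S_i = -9 * 4^i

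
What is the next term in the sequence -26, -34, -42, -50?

Differences: -34 - -26 = -8
This is an arithmetic sequence with common difference d = -8.
Next term = -50 + -8 = -58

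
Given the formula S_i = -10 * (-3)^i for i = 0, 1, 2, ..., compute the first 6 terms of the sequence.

This is a geometric sequence.
i=0: S_0 = -10 * (-3)^0 = -10
i=1: S_1 = -10 * (-3)^1 = 30
i=2: S_2 = -10 * (-3)^2 = -90
i=3: S_3 = -10 * (-3)^3 = 270
i=4: S_4 = -10 * (-3)^4 = -810
i=5: S_5 = -10 * (-3)^5 = 2430
The first 6 terms are: [-10, 30, -90, 270, -810, 2430]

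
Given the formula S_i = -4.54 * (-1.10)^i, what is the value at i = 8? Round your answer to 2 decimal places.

S_8 = -4.54 * (-1.1)^8 ≈ -4.54 * 2.1436 ≈ -9.73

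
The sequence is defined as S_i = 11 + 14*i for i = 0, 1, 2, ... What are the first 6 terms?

This is an arithmetic sequence.
i=0: S_0 = 11 + 14*0 = 11
i=1: S_1 = 11 + 14*1 = 25
i=2: S_2 = 11 + 14*2 = 39
i=3: S_3 = 11 + 14*3 = 53
i=4: S_4 = 11 + 14*4 = 67
i=5: S_5 = 11 + 14*5 = 81
The first 6 terms are: [11, 25, 39, 53, 67, 81]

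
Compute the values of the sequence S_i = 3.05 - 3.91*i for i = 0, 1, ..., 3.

This is an arithmetic sequence.
i=0: S_0 = 3.05 + -3.91*0 = 3.05
i=1: S_1 = 3.05 + -3.91*1 = -0.86
i=2: S_2 = 3.05 + -3.91*2 = -4.77
i=3: S_3 = 3.05 + -3.91*3 = -8.68
The first 4 terms are: [3.05, -0.86, -4.77, -8.68]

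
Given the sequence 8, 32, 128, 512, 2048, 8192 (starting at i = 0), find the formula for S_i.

Check ratios: 32 / 8 = 4.0
Common ratio r = 4.
First term a = 8.
Formula: S_i = 8 * 4^i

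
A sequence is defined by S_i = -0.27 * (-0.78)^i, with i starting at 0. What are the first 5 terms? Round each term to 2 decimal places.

This is a geometric sequence.
i=0: S_0 = -0.27 * (-0.78)^0 = -0.27
i=1: S_1 = -0.27 * (-0.78)^1 ≈ 0.21
i=2: S_2 = -0.27 * (-0.78)^2 ≈ -0.16
i=3: S_3 = -0.27 * (-0.78)^3 ≈ 0.13
i=4: S_4 = -0.27 * (-0.78)^4 ≈ -0.1
The first 5 terms are: [-0.27, 0.21, -0.16, 0.13, -0.1]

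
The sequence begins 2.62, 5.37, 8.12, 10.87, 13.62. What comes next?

Differences: 5.37 - 2.62 = 2.75
This is an arithmetic sequence with common difference d = 2.75.
Next term = 13.62 + 2.75 = 16.37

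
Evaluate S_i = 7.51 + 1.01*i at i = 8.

S_8 = 7.51 + 1.01*8 = 7.51 + 8.08 = 15.59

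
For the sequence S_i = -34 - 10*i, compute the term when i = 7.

S_7 = -34 + -10*7 = -34 + -70 = -104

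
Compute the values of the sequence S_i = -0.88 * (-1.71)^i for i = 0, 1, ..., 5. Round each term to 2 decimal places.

This is a geometric sequence.
i=0: S_0 = -0.88 * (-1.71)^0 = -0.88
i=1: S_1 = -0.88 * (-1.71)^1 ≈ 1.5
i=2: S_2 = -0.88 * (-1.71)^2 ≈ -2.57
i=3: S_3 = -0.88 * (-1.71)^3 ≈ 4.4
i=4: S_4 = -0.88 * (-1.71)^4 ≈ -7.52
i=5: S_5 = -0.88 * (-1.71)^5 ≈ 12.87
The first 6 terms are: [-0.88, 1.5, -2.57, 4.4, -7.52, 12.87]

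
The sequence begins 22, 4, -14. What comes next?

Differences: 4 - 22 = -18
This is an arithmetic sequence with common difference d = -18.
Next term = -14 + -18 = -32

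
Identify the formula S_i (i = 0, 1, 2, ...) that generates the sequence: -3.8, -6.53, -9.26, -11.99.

Check differences: -6.53 - -3.8 = -2.73
-9.26 - -6.53 = -2.73
Common difference d = -2.73.
First term a = -3.8.
Formula: S_i = -3.80 - 2.73*i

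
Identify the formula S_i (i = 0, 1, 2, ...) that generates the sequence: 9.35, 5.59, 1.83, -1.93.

Check differences: 5.59 - 9.35 = -3.76
1.83 - 5.59 = -3.76
Common difference d = -3.76.
First term a = 9.35.
Formula: S_i = 9.35 - 3.76*i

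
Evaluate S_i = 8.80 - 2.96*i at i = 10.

S_10 = 8.8 + -2.96*10 = 8.8 + -29.6 = -20.8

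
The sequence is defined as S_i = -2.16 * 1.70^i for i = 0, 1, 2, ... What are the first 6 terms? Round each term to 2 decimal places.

This is a geometric sequence.
i=0: S_0 = -2.16 * 1.7^0 = -2.16
i=1: S_1 = -2.16 * 1.7^1 ≈ -3.67
i=2: S_2 = -2.16 * 1.7^2 ≈ -6.24
i=3: S_3 = -2.16 * 1.7^3 ≈ -10.61
i=4: S_4 = -2.16 * 1.7^4 ≈ -18.04
i=5: S_5 = -2.16 * 1.7^5 ≈ -30.67
The first 6 terms are: [-2.16, -3.67, -6.24, -10.61, -18.04, -30.67]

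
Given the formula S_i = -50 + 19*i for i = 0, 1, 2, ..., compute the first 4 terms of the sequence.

This is an arithmetic sequence.
i=0: S_0 = -50 + 19*0 = -50
i=1: S_1 = -50 + 19*1 = -31
i=2: S_2 = -50 + 19*2 = -12
i=3: S_3 = -50 + 19*3 = 7
The first 4 terms are: [-50, -31, -12, 7]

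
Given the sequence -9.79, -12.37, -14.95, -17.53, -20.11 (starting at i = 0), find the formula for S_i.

Check differences: -12.37 - -9.79 = -2.58
-14.95 - -12.37 = -2.58
Common difference d = -2.58.
First term a = -9.79.
Formula: S_i = -9.79 - 2.58*i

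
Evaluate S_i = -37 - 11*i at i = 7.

S_7 = -37 + -11*7 = -37 + -77 = -114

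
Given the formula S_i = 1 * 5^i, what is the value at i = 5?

S_5 = 1 * 5^5 = 1 * 3125 = 3125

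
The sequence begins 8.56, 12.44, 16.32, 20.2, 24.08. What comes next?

Differences: 12.44 - 8.56 = 3.88
This is an arithmetic sequence with common difference d = 3.88.
Next term = 24.08 + 3.88 = 27.96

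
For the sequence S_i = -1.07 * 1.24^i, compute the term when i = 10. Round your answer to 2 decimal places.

S_10 = -1.07 * 1.24^10 ≈ -1.07 * 8.5944 ≈ -9.2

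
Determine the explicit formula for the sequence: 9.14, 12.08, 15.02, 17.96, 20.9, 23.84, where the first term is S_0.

Check differences: 12.08 - 9.14 = 2.94
15.02 - 12.08 = 2.94
Common difference d = 2.94.
First term a = 9.14.
Formula: S_i = 9.14 + 2.94*i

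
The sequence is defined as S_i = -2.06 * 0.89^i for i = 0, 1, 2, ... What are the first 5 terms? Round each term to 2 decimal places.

This is a geometric sequence.
i=0: S_0 = -2.06 * 0.89^0 = -2.06
i=1: S_1 = -2.06 * 0.89^1 ≈ -1.83
i=2: S_2 = -2.06 * 0.89^2 ≈ -1.63
i=3: S_3 = -2.06 * 0.89^3 ≈ -1.45
i=4: S_4 = -2.06 * 0.89^4 ≈ -1.29
The first 5 terms are: [-2.06, -1.83, -1.63, -1.45, -1.29]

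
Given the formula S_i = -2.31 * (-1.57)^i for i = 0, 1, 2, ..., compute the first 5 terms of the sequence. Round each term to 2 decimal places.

This is a geometric sequence.
i=0: S_0 = -2.31 * (-1.57)^0 = -2.31
i=1: S_1 = -2.31 * (-1.57)^1 ≈ 3.63
i=2: S_2 = -2.31 * (-1.57)^2 ≈ -5.69
i=3: S_3 = -2.31 * (-1.57)^3 ≈ 8.94
i=4: S_4 = -2.31 * (-1.57)^4 ≈ -14.03
The first 5 terms are: [-2.31, 3.63, -5.69, 8.94, -14.03]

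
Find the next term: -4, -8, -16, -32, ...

Ratios: -8 / -4 = 2.0
This is a geometric sequence with common ratio r = 2.
Next term = -32 * 2 = -64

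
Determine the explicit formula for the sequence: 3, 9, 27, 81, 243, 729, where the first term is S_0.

Check ratios: 9 / 3 = 3.0
Common ratio r = 3.
First term a = 3.
Formula: S_i = 3 * 3^i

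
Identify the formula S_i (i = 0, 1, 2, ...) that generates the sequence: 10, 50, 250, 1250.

Check ratios: 50 / 10 = 5.0
Common ratio r = 5.
First term a = 10.
Formula: S_i = 10 * 5^i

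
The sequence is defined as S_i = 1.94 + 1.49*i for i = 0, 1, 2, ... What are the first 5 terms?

This is an arithmetic sequence.
i=0: S_0 = 1.94 + 1.49*0 = 1.94
i=1: S_1 = 1.94 + 1.49*1 = 3.43
i=2: S_2 = 1.94 + 1.49*2 = 4.92
i=3: S_3 = 1.94 + 1.49*3 = 6.41
i=4: S_4 = 1.94 + 1.49*4 = 7.9
The first 5 terms are: [1.94, 3.43, 4.92, 6.41, 7.9]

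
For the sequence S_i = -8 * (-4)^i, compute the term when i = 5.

S_5 = -8 * (-4)^5 = -8 * -1024 = 8192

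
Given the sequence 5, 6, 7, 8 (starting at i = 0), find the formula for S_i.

Check differences: 6 - 5 = 1
7 - 6 = 1
Common difference d = 1.
First term a = 5.
Formula: S_i = 5 + 1*i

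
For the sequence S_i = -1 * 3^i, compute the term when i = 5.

S_5 = -1 * 3^5 = -1 * 243 = -243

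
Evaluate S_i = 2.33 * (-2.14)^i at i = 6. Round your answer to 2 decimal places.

S_6 = 2.33 * (-2.14)^6 ≈ 2.33 * 96.0467 ≈ 223.79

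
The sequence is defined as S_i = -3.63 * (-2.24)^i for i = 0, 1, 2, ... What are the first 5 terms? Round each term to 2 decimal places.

This is a geometric sequence.
i=0: S_0 = -3.63 * (-2.24)^0 = -3.63
i=1: S_1 = -3.63 * (-2.24)^1 ≈ 8.13
i=2: S_2 = -3.63 * (-2.24)^2 ≈ -18.21
i=3: S_3 = -3.63 * (-2.24)^3 ≈ 40.8
i=4: S_4 = -3.63 * (-2.24)^4 ≈ -91.39
The first 5 terms are: [-3.63, 8.13, -18.21, 40.8, -91.39]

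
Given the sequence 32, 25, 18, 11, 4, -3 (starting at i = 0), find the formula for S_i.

Check differences: 25 - 32 = -7
18 - 25 = -7
Common difference d = -7.
First term a = 32.
Formula: S_i = 32 - 7*i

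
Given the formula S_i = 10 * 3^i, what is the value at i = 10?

S_10 = 10 * 3^10 = 10 * 59049 = 590490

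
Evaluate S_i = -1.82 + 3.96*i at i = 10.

S_10 = -1.82 + 3.96*10 = -1.82 + 39.6 = 37.78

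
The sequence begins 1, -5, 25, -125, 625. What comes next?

Ratios: -5 / 1 = -5.0
This is a geometric sequence with common ratio r = -5.
Next term = 625 * -5 = -3125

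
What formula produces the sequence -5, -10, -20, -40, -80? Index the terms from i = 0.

Check ratios: -10 / -5 = 2.0
Common ratio r = 2.
First term a = -5.
Formula: S_i = -5 * 2^i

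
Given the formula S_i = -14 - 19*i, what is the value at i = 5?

S_5 = -14 + -19*5 = -14 + -95 = -109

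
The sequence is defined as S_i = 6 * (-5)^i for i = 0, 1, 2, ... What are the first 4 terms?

This is a geometric sequence.
i=0: S_0 = 6 * (-5)^0 = 6
i=1: S_1 = 6 * (-5)^1 = -30
i=2: S_2 = 6 * (-5)^2 = 150
i=3: S_3 = 6 * (-5)^3 = -750
The first 4 terms are: [6, -30, 150, -750]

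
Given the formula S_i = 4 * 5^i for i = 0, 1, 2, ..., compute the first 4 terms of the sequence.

This is a geometric sequence.
i=0: S_0 = 4 * 5^0 = 4
i=1: S_1 = 4 * 5^1 = 20
i=2: S_2 = 4 * 5^2 = 100
i=3: S_3 = 4 * 5^3 = 500
The first 4 terms are: [4, 20, 100, 500]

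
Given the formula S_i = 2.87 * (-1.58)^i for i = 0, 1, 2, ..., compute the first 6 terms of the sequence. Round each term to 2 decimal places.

This is a geometric sequence.
i=0: S_0 = 2.87 * (-1.58)^0 = 2.87
i=1: S_1 = 2.87 * (-1.58)^1 ≈ -4.53
i=2: S_2 = 2.87 * (-1.58)^2 ≈ 7.16
i=3: S_3 = 2.87 * (-1.58)^3 ≈ -11.32
i=4: S_4 = 2.87 * (-1.58)^4 ≈ 17.89
i=5: S_5 = 2.87 * (-1.58)^5 ≈ -28.26
The first 6 terms are: [2.87, -4.53, 7.16, -11.32, 17.89, -28.26]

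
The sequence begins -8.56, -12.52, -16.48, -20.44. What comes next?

Differences: -12.52 - -8.56 = -3.96
This is an arithmetic sequence with common difference d = -3.96.
Next term = -20.44 + -3.96 = -24.4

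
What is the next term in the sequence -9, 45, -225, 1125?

Ratios: 45 / -9 = -5.0
This is a geometric sequence with common ratio r = -5.
Next term = 1125 * -5 = -5625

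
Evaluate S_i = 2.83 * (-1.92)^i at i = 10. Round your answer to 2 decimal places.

S_10 = 2.83 * (-1.92)^10 ≈ 2.83 * 680.7886 ≈ 1926.63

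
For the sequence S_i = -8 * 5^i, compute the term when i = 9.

S_9 = -8 * 5^9 = -8 * 1953125 = -15625000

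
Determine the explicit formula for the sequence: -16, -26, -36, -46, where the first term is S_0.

Check differences: -26 - -16 = -10
-36 - -26 = -10
Common difference d = -10.
First term a = -16.
Formula: S_i = -16 - 10*i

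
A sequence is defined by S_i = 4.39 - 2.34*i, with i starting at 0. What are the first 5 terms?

This is an arithmetic sequence.
i=0: S_0 = 4.39 + -2.34*0 = 4.39
i=1: S_1 = 4.39 + -2.34*1 = 2.05
i=2: S_2 = 4.39 + -2.34*2 = -0.29
i=3: S_3 = 4.39 + -2.34*3 = -2.63
i=4: S_4 = 4.39 + -2.34*4 = -4.97
The first 5 terms are: [4.39, 2.05, -0.29, -2.63, -4.97]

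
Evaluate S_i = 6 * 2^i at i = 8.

S_8 = 6 * 2^8 = 6 * 256 = 1536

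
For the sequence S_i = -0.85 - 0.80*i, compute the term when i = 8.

S_8 = -0.85 + -0.8*8 = -0.85 + -6.4 = -7.25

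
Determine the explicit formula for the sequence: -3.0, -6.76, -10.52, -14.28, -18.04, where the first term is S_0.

Check differences: -6.76 - -3.0 = -3.76
-10.52 - -6.76 = -3.76
Common difference d = -3.76.
First term a = -3.0.
Formula: S_i = -3.00 - 3.76*i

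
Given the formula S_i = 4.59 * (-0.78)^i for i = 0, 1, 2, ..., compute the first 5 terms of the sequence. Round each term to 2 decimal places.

This is a geometric sequence.
i=0: S_0 = 4.59 * (-0.78)^0 = 4.59
i=1: S_1 = 4.59 * (-0.78)^1 ≈ -3.58
i=2: S_2 = 4.59 * (-0.78)^2 ≈ 2.79
i=3: S_3 = 4.59 * (-0.78)^3 ≈ -2.18
i=4: S_4 = 4.59 * (-0.78)^4 ≈ 1.7
The first 5 terms are: [4.59, -3.58, 2.79, -2.18, 1.7]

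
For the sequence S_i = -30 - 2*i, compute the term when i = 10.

S_10 = -30 + -2*10 = -30 + -20 = -50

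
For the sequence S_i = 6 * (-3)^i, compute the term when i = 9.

S_9 = 6 * (-3)^9 = 6 * -19683 = -118098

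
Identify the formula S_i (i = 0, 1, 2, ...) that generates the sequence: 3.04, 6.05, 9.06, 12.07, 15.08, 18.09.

Check differences: 6.05 - 3.04 = 3.01
9.06 - 6.05 = 3.01
Common difference d = 3.01.
First term a = 3.04.
Formula: S_i = 3.04 + 3.01*i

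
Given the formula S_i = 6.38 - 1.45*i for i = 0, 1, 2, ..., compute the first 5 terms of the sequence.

This is an arithmetic sequence.
i=0: S_0 = 6.38 + -1.45*0 = 6.38
i=1: S_1 = 6.38 + -1.45*1 = 4.93
i=2: S_2 = 6.38 + -1.45*2 = 3.48
i=3: S_3 = 6.38 + -1.45*3 = 2.03
i=4: S_4 = 6.38 + -1.45*4 = 0.58
The first 5 terms are: [6.38, 4.93, 3.48, 2.03, 0.58]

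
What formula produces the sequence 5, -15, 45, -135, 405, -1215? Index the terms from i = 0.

Check ratios: -15 / 5 = -3.0
Common ratio r = -3.
First term a = 5.
Formula: S_i = 5 * (-3)^i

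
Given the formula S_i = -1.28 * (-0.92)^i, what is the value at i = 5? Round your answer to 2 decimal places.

S_5 = -1.28 * (-0.92)^5 ≈ -1.28 * -0.6591 ≈ 0.84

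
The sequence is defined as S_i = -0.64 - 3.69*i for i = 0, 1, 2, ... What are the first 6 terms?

This is an arithmetic sequence.
i=0: S_0 = -0.64 + -3.69*0 = -0.64
i=1: S_1 = -0.64 + -3.69*1 = -4.33
i=2: S_2 = -0.64 + -3.69*2 = -8.02
i=3: S_3 = -0.64 + -3.69*3 = -11.71
i=4: S_4 = -0.64 + -3.69*4 = -15.4
i=5: S_5 = -0.64 + -3.69*5 = -19.09
The first 6 terms are: [-0.64, -4.33, -8.02, -11.71, -15.4, -19.09]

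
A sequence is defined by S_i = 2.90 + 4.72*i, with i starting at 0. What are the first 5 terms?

This is an arithmetic sequence.
i=0: S_0 = 2.9 + 4.72*0 = 2.9
i=1: S_1 = 2.9 + 4.72*1 = 7.62
i=2: S_2 = 2.9 + 4.72*2 = 12.34
i=3: S_3 = 2.9 + 4.72*3 = 17.06
i=4: S_4 = 2.9 + 4.72*4 = 21.78
The first 5 terms are: [2.9, 7.62, 12.34, 17.06, 21.78]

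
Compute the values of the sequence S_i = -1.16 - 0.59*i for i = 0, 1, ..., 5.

This is an arithmetic sequence.
i=0: S_0 = -1.16 + -0.59*0 = -1.16
i=1: S_1 = -1.16 + -0.59*1 = -1.75
i=2: S_2 = -1.16 + -0.59*2 = -2.34
i=3: S_3 = -1.16 + -0.59*3 = -2.93
i=4: S_4 = -1.16 + -0.59*4 = -3.52
i=5: S_5 = -1.16 + -0.59*5 = -4.11
The first 6 terms are: [-1.16, -1.75, -2.34, -2.93, -3.52, -4.11]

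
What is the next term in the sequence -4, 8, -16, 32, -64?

Ratios: 8 / -4 = -2.0
This is a geometric sequence with common ratio r = -2.
Next term = -64 * -2 = 128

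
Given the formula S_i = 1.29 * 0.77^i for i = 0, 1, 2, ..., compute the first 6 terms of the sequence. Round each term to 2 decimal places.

This is a geometric sequence.
i=0: S_0 = 1.29 * 0.77^0 = 1.29
i=1: S_1 = 1.29 * 0.77^1 ≈ 0.99
i=2: S_2 = 1.29 * 0.77^2 ≈ 0.76
i=3: S_3 = 1.29 * 0.77^3 ≈ 0.59
i=4: S_4 = 1.29 * 0.77^4 ≈ 0.45
i=5: S_5 = 1.29 * 0.77^5 ≈ 0.35
The first 6 terms are: [1.29, 0.99, 0.76, 0.59, 0.45, 0.35]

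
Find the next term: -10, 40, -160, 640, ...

Ratios: 40 / -10 = -4.0
This is a geometric sequence with common ratio r = -4.
Next term = 640 * -4 = -2560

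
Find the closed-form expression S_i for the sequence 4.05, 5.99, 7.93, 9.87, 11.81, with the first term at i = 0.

Check differences: 5.99 - 4.05 = 1.94
7.93 - 5.99 = 1.94
Common difference d = 1.94.
First term a = 4.05.
Formula: S_i = 4.05 + 1.94*i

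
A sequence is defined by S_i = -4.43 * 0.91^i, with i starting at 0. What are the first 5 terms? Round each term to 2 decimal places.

This is a geometric sequence.
i=0: S_0 = -4.43 * 0.91^0 = -4.43
i=1: S_1 = -4.43 * 0.91^1 ≈ -4.03
i=2: S_2 = -4.43 * 0.91^2 ≈ -3.67
i=3: S_3 = -4.43 * 0.91^3 ≈ -3.34
i=4: S_4 = -4.43 * 0.91^4 ≈ -3.04
The first 5 terms are: [-4.43, -4.03, -3.67, -3.34, -3.04]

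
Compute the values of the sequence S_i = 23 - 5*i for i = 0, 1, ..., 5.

This is an arithmetic sequence.
i=0: S_0 = 23 + -5*0 = 23
i=1: S_1 = 23 + -5*1 = 18
i=2: S_2 = 23 + -5*2 = 13
i=3: S_3 = 23 + -5*3 = 8
i=4: S_4 = 23 + -5*4 = 3
i=5: S_5 = 23 + -5*5 = -2
The first 6 terms are: [23, 18, 13, 8, 3, -2]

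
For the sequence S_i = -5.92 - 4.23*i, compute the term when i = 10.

S_10 = -5.92 + -4.23*10 = -5.92 + -42.3 = -48.22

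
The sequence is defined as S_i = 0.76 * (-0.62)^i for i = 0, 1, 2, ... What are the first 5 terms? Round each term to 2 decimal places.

This is a geometric sequence.
i=0: S_0 = 0.76 * (-0.62)^0 = 0.76
i=1: S_1 = 0.76 * (-0.62)^1 ≈ -0.47
i=2: S_2 = 0.76 * (-0.62)^2 ≈ 0.29
i=3: S_3 = 0.76 * (-0.62)^3 ≈ -0.18
i=4: S_4 = 0.76 * (-0.62)^4 ≈ 0.11
The first 5 terms are: [0.76, -0.47, 0.29, -0.18, 0.11]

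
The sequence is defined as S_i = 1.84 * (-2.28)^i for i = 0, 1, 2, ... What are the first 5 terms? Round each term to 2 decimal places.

This is a geometric sequence.
i=0: S_0 = 1.84 * (-2.28)^0 = 1.84
i=1: S_1 = 1.84 * (-2.28)^1 ≈ -4.2
i=2: S_2 = 1.84 * (-2.28)^2 ≈ 9.57
i=3: S_3 = 1.84 * (-2.28)^3 ≈ -21.81
i=4: S_4 = 1.84 * (-2.28)^4 ≈ 49.72
The first 5 terms are: [1.84, -4.2, 9.57, -21.81, 49.72]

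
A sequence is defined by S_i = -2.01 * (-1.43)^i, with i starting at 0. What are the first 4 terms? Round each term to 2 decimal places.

This is a geometric sequence.
i=0: S_0 = -2.01 * (-1.43)^0 = -2.01
i=1: S_1 = -2.01 * (-1.43)^1 ≈ 2.87
i=2: S_2 = -2.01 * (-1.43)^2 ≈ -4.11
i=3: S_3 = -2.01 * (-1.43)^3 ≈ 5.88
The first 4 terms are: [-2.01, 2.87, -4.11, 5.88]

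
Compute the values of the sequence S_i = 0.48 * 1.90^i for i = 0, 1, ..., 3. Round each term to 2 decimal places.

This is a geometric sequence.
i=0: S_0 = 0.48 * 1.9^0 = 0.48
i=1: S_1 = 0.48 * 1.9^1 ≈ 0.91
i=2: S_2 = 0.48 * 1.9^2 ≈ 1.73
i=3: S_3 = 0.48 * 1.9^3 ≈ 3.29
The first 4 terms are: [0.48, 0.91, 1.73, 3.29]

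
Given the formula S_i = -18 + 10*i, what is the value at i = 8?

S_8 = -18 + 10*8 = -18 + 80 = 62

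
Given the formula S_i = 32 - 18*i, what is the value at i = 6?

S_6 = 32 + -18*6 = 32 + -108 = -76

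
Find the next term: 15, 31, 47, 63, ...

Differences: 31 - 15 = 16
This is an arithmetic sequence with common difference d = 16.
Next term = 63 + 16 = 79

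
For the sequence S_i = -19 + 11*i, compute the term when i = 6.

S_6 = -19 + 11*6 = -19 + 66 = 47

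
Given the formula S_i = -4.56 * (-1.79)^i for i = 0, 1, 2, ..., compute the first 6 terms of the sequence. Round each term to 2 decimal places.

This is a geometric sequence.
i=0: S_0 = -4.56 * (-1.79)^0 = -4.56
i=1: S_1 = -4.56 * (-1.79)^1 ≈ 8.16
i=2: S_2 = -4.56 * (-1.79)^2 ≈ -14.61
i=3: S_3 = -4.56 * (-1.79)^3 ≈ 26.15
i=4: S_4 = -4.56 * (-1.79)^4 ≈ -46.81
i=5: S_5 = -4.56 * (-1.79)^5 ≈ 83.8
The first 6 terms are: [-4.56, 8.16, -14.61, 26.15, -46.81, 83.8]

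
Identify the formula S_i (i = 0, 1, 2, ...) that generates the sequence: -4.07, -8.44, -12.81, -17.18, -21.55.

Check differences: -8.44 - -4.07 = -4.37
-12.81 - -8.44 = -4.37
Common difference d = -4.37.
First term a = -4.07.
Formula: S_i = -4.07 - 4.37*i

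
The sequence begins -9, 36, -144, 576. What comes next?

Ratios: 36 / -9 = -4.0
This is a geometric sequence with common ratio r = -4.
Next term = 576 * -4 = -2304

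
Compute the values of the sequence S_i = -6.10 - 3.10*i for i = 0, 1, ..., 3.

This is an arithmetic sequence.
i=0: S_0 = -6.1 + -3.1*0 = -6.1
i=1: S_1 = -6.1 + -3.1*1 = -9.2
i=2: S_2 = -6.1 + -3.1*2 = -12.3
i=3: S_3 = -6.1 + -3.1*3 = -15.4
The first 4 terms are: [-6.1, -9.2, -12.3, -15.4]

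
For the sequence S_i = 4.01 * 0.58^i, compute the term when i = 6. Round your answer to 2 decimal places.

S_6 = 4.01 * 0.58^6 ≈ 4.01 * 0.0381 ≈ 0.15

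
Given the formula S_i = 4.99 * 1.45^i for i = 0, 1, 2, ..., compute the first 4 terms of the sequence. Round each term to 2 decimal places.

This is a geometric sequence.
i=0: S_0 = 4.99 * 1.45^0 = 4.99
i=1: S_1 = 4.99 * 1.45^1 ≈ 7.24
i=2: S_2 = 4.99 * 1.45^2 ≈ 10.49
i=3: S_3 = 4.99 * 1.45^3 ≈ 15.21
The first 4 terms are: [4.99, 7.24, 10.49, 15.21]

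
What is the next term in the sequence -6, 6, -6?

Ratios: 6 / -6 = -1.0
This is a geometric sequence with common ratio r = -1.
Next term = -6 * -1 = 6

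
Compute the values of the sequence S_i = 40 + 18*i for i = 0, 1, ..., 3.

This is an arithmetic sequence.
i=0: S_0 = 40 + 18*0 = 40
i=1: S_1 = 40 + 18*1 = 58
i=2: S_2 = 40 + 18*2 = 76
i=3: S_3 = 40 + 18*3 = 94
The first 4 terms are: [40, 58, 76, 94]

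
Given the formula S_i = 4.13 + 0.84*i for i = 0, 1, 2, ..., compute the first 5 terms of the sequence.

This is an arithmetic sequence.
i=0: S_0 = 4.13 + 0.84*0 = 4.13
i=1: S_1 = 4.13 + 0.84*1 = 4.97
i=2: S_2 = 4.13 + 0.84*2 = 5.81
i=3: S_3 = 4.13 + 0.84*3 = 6.65
i=4: S_4 = 4.13 + 0.84*4 = 7.49
The first 5 terms are: [4.13, 4.97, 5.81, 6.65, 7.49]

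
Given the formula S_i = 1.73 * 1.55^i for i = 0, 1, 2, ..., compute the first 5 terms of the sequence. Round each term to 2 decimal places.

This is a geometric sequence.
i=0: S_0 = 1.73 * 1.55^0 = 1.73
i=1: S_1 = 1.73 * 1.55^1 ≈ 2.68
i=2: S_2 = 1.73 * 1.55^2 ≈ 4.16
i=3: S_3 = 1.73 * 1.55^3 ≈ 6.44
i=4: S_4 = 1.73 * 1.55^4 ≈ 9.99
The first 5 terms are: [1.73, 2.68, 4.16, 6.44, 9.99]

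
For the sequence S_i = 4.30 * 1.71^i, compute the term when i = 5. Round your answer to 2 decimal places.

S_5 = 4.3 * 1.71^5 ≈ 4.3 * 14.6211 ≈ 62.87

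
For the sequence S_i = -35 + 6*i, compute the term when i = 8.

S_8 = -35 + 6*8 = -35 + 48 = 13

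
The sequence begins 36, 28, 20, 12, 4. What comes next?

Differences: 28 - 36 = -8
This is an arithmetic sequence with common difference d = -8.
Next term = 4 + -8 = -4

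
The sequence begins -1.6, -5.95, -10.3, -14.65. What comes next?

Differences: -5.95 - -1.6 = -4.35
This is an arithmetic sequence with common difference d = -4.35.
Next term = -14.65 + -4.35 = -19.0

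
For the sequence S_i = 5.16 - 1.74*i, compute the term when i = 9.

S_9 = 5.16 + -1.74*9 = 5.16 + -15.66 = -10.5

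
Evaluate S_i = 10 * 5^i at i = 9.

S_9 = 10 * 5^9 = 10 * 1953125 = 19531250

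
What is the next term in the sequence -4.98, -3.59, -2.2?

Differences: -3.59 - -4.98 = 1.39
This is an arithmetic sequence with common difference d = 1.39.
Next term = -2.2 + 1.39 = -0.81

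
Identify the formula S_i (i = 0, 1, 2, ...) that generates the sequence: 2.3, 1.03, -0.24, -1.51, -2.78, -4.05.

Check differences: 1.03 - 2.3 = -1.27
-0.24 - 1.03 = -1.27
Common difference d = -1.27.
First term a = 2.3.
Formula: S_i = 2.30 - 1.27*i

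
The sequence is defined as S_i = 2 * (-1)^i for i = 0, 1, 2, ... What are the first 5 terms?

This is a geometric sequence.
i=0: S_0 = 2 * (-1)^0 = 2
i=1: S_1 = 2 * (-1)^1 = -2
i=2: S_2 = 2 * (-1)^2 = 2
i=3: S_3 = 2 * (-1)^3 = -2
i=4: S_4 = 2 * (-1)^4 = 2
The first 5 terms are: [2, -2, 2, -2, 2]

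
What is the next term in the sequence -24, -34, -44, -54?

Differences: -34 - -24 = -10
This is an arithmetic sequence with common difference d = -10.
Next term = -54 + -10 = -64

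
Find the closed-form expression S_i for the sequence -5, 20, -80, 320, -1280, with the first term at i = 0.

Check ratios: 20 / -5 = -4.0
Common ratio r = -4.
First term a = -5.
Formula: S_i = -5 * (-4)^i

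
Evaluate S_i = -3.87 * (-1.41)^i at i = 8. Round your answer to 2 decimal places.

S_8 = -3.87 * (-1.41)^8 ≈ -3.87 * 15.6226 ≈ -60.46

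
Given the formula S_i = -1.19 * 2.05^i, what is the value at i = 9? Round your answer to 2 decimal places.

S_9 = -1.19 * 2.05^9 ≈ -1.19 * 639.4178 ≈ -760.91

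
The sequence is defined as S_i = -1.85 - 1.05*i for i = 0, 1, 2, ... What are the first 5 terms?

This is an arithmetic sequence.
i=0: S_0 = -1.85 + -1.05*0 = -1.85
i=1: S_1 = -1.85 + -1.05*1 = -2.9
i=2: S_2 = -1.85 + -1.05*2 = -3.95
i=3: S_3 = -1.85 + -1.05*3 = -5.0
i=4: S_4 = -1.85 + -1.05*4 = -6.05
The first 5 terms are: [-1.85, -2.9, -3.95, -5.0, -6.05]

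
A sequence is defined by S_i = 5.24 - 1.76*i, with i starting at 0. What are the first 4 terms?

This is an arithmetic sequence.
i=0: S_0 = 5.24 + -1.76*0 = 5.24
i=1: S_1 = 5.24 + -1.76*1 = 3.48
i=2: S_2 = 5.24 + -1.76*2 = 1.72
i=3: S_3 = 5.24 + -1.76*3 = -0.04
The first 4 terms are: [5.24, 3.48, 1.72, -0.04]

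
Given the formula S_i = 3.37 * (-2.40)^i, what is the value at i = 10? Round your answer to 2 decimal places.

S_10 = 3.37 * (-2.4)^10 ≈ 3.37 * 6340.3381 ≈ 21366.94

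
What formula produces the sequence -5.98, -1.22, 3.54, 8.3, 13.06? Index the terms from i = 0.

Check differences: -1.22 - -5.98 = 4.76
3.54 - -1.22 = 4.76
Common difference d = 4.76.
First term a = -5.98.
Formula: S_i = -5.98 + 4.76*i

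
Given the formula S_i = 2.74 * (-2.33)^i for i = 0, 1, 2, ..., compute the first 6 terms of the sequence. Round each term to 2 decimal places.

This is a geometric sequence.
i=0: S_0 = 2.74 * (-2.33)^0 = 2.74
i=1: S_1 = 2.74 * (-2.33)^1 ≈ -6.38
i=2: S_2 = 2.74 * (-2.33)^2 ≈ 14.88
i=3: S_3 = 2.74 * (-2.33)^3 ≈ -34.66
i=4: S_4 = 2.74 * (-2.33)^4 ≈ 80.76
i=5: S_5 = 2.74 * (-2.33)^5 ≈ -188.16
The first 6 terms are: [2.74, -6.38, 14.88, -34.66, 80.76, -188.16]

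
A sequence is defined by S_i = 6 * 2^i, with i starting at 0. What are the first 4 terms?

This is a geometric sequence.
i=0: S_0 = 6 * 2^0 = 6
i=1: S_1 = 6 * 2^1 = 12
i=2: S_2 = 6 * 2^2 = 24
i=3: S_3 = 6 * 2^3 = 48
The first 4 terms are: [6, 12, 24, 48]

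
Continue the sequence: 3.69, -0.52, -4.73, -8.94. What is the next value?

Differences: -0.52 - 3.69 = -4.21
This is an arithmetic sequence with common difference d = -4.21.
Next term = -8.94 + -4.21 = -13.15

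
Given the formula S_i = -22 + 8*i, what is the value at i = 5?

S_5 = -22 + 8*5 = -22 + 40 = 18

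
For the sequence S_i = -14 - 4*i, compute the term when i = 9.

S_9 = -14 + -4*9 = -14 + -36 = -50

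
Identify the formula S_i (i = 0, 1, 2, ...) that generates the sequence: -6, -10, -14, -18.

Check differences: -10 - -6 = -4
-14 - -10 = -4
Common difference d = -4.
First term a = -6.
Formula: S_i = -6 - 4*i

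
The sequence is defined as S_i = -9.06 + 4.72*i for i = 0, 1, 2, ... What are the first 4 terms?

This is an arithmetic sequence.
i=0: S_0 = -9.06 + 4.72*0 = -9.06
i=1: S_1 = -9.06 + 4.72*1 = -4.34
i=2: S_2 = -9.06 + 4.72*2 = 0.38
i=3: S_3 = -9.06 + 4.72*3 = 5.1
The first 4 terms are: [-9.06, -4.34, 0.38, 5.1]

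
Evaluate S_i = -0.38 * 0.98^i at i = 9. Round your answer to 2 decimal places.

S_9 = -0.38 * 0.98^9 ≈ -0.38 * 0.8337 ≈ -0.32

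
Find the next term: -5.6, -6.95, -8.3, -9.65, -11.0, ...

Differences: -6.95 - -5.6 = -1.35
This is an arithmetic sequence with common difference d = -1.35.
Next term = -11.0 + -1.35 = -12.35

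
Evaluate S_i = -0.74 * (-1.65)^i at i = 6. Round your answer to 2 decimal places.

S_6 = -0.74 * (-1.65)^6 ≈ -0.74 * 20.1792 ≈ -14.93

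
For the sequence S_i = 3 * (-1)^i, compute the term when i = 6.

S_6 = 3 * (-1)^6 = 3 * 1 = 3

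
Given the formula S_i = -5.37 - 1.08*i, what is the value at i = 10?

S_10 = -5.37 + -1.08*10 = -5.37 + -10.8 = -16.17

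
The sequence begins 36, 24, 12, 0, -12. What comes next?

Differences: 24 - 36 = -12
This is an arithmetic sequence with common difference d = -12.
Next term = -12 + -12 = -24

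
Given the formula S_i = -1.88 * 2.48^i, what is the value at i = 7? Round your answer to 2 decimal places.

S_7 = -1.88 * 2.48^7 ≈ -1.88 * 576.9813 ≈ -1084.72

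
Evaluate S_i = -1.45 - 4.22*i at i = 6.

S_6 = -1.45 + -4.22*6 = -1.45 + -25.32 = -26.77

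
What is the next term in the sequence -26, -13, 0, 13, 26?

Differences: -13 - -26 = 13
This is an arithmetic sequence with common difference d = 13.
Next term = 26 + 13 = 39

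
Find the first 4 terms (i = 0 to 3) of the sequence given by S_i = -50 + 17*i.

This is an arithmetic sequence.
i=0: S_0 = -50 + 17*0 = -50
i=1: S_1 = -50 + 17*1 = -33
i=2: S_2 = -50 + 17*2 = -16
i=3: S_3 = -50 + 17*3 = 1
The first 4 terms are: [-50, -33, -16, 1]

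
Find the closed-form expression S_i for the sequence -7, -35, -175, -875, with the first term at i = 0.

Check ratios: -35 / -7 = 5.0
Common ratio r = 5.
First term a = -7.
Formula: S_i = -7 * 5^i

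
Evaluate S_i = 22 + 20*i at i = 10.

S_10 = 22 + 20*10 = 22 + 200 = 222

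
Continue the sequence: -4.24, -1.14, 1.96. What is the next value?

Differences: -1.14 - -4.24 = 3.1
This is an arithmetic sequence with common difference d = 3.1.
Next term = 1.96 + 3.1 = 5.06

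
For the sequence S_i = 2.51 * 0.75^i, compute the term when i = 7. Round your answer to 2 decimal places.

S_7 = 2.51 * 0.75^7 ≈ 2.51 * 0.1335 ≈ 0.34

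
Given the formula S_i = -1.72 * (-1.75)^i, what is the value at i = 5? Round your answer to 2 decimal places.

S_5 = -1.72 * (-1.75)^5 ≈ -1.72 * -16.4131 ≈ 28.23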